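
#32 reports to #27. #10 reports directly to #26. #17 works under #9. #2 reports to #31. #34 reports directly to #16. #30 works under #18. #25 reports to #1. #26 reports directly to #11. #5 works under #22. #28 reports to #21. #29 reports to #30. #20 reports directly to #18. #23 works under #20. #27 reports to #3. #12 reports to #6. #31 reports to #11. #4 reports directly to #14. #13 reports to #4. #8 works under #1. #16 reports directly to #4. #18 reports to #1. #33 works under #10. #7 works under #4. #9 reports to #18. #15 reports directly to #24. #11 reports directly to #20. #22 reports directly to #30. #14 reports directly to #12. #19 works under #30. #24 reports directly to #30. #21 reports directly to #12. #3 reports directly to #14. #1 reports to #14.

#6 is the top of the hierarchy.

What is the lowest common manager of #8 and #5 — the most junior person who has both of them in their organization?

#1

#8's chain of managers is #1, #14, #12, #6. #5's chain of managers is #22, #30, #18, #1, #14, #12, #6. The first manager that appears in both chains is #1.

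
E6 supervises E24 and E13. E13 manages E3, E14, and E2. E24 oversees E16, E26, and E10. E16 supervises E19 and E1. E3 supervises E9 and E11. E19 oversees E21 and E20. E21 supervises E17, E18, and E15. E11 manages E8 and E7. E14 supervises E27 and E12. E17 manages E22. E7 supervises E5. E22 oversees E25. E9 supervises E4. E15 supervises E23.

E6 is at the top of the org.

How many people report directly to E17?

E17 directly manages E22. That is 1 direct report.

1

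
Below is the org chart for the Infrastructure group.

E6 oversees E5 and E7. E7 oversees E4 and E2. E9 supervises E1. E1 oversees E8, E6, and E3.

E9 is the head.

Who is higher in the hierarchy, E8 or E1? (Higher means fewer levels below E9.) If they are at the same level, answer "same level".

E1

E8 is 2 levels below E9; E1 is 1. E1 is higher.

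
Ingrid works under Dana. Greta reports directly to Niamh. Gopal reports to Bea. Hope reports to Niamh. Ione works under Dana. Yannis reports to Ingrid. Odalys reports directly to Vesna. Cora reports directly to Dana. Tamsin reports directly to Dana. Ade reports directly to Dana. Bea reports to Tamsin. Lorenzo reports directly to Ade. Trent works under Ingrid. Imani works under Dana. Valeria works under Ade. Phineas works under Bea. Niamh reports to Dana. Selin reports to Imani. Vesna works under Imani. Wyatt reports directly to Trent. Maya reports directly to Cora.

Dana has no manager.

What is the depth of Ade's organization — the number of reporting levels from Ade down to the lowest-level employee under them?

1

The longest chain under Ade runs Ade → Valeria, which is 1 level below Ade.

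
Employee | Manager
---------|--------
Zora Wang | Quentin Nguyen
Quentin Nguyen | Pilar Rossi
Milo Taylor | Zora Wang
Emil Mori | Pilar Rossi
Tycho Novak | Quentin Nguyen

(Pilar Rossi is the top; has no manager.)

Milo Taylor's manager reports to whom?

Quentin Nguyen

Milo Taylor reports to Zora Wang, and Zora Wang reports to Quentin Nguyen. So Milo Taylor's skip-level manager is Quentin Nguyen.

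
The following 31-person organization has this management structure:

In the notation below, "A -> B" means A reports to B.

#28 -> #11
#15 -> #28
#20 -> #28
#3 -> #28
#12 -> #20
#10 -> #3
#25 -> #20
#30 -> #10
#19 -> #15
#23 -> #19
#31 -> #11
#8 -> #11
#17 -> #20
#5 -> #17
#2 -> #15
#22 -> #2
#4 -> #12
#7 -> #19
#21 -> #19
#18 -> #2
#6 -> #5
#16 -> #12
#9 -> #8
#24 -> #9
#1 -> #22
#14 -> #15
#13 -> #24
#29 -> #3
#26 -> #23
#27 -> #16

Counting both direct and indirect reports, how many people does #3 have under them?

#3 directly manages #10, #29. Under #10: #30 (1). #29 has no reports. So #3's organization is 2 direct reports plus everyone under them: 2 + 1 = 3.

3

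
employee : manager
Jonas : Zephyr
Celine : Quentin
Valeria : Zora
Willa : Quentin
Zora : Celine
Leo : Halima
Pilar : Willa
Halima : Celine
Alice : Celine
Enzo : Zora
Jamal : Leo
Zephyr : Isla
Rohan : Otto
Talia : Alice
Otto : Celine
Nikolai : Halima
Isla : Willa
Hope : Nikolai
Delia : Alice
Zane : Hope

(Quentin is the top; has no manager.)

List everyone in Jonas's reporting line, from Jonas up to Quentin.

Jonas reports to Zephyr. Zephyr reports to Isla. Isla reports to Willa. Willa reports to Quentin. Quentin is at the top.

Jonas -> Zephyr -> Isla -> Willa -> Quentin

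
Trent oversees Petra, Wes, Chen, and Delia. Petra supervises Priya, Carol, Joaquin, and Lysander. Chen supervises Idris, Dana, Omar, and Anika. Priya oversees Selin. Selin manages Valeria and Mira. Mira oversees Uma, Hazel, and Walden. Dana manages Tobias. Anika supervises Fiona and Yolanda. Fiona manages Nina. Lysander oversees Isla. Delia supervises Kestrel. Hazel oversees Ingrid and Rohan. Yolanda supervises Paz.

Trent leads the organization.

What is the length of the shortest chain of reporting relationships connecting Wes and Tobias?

Wes is 1 level below Trent, and Tobias is 3 levels below Trent (their lowest common manager). The shortest path runs up from Wes to Trent and back down to Tobias: 1 + 3 = 4 links.

4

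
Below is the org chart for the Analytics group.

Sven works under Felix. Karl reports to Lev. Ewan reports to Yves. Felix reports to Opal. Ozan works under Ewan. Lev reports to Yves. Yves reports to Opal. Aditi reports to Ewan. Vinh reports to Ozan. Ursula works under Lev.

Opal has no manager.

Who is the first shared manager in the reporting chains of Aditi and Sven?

Aditi's chain of managers is Ewan, Yves, Opal. Sven's chain of managers is Felix, Opal. The first manager that appears in both chains is Opal.

Opal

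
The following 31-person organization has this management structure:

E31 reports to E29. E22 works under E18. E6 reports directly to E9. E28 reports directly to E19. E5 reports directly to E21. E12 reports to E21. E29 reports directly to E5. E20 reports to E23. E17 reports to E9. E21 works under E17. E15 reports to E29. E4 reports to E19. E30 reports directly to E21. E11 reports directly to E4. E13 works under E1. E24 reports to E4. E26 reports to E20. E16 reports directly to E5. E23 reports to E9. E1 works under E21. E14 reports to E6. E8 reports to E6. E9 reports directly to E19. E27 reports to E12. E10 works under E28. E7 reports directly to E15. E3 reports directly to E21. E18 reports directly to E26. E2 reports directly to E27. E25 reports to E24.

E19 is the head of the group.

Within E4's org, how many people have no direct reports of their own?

2

The people in E4's organization with no one reporting to them are E11, E25. That is 2.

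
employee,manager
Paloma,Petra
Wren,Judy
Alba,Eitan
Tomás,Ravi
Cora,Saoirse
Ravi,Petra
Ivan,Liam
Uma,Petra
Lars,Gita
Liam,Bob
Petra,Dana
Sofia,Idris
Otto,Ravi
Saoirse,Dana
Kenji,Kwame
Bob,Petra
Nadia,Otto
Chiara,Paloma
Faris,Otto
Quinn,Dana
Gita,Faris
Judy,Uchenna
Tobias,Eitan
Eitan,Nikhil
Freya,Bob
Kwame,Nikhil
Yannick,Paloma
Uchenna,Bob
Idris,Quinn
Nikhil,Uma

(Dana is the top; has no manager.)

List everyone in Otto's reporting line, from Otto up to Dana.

Otto reports to Ravi. Ravi reports to Petra. Petra reports to Dana. Dana is at the top.

Otto -> Ravi -> Petra -> Dana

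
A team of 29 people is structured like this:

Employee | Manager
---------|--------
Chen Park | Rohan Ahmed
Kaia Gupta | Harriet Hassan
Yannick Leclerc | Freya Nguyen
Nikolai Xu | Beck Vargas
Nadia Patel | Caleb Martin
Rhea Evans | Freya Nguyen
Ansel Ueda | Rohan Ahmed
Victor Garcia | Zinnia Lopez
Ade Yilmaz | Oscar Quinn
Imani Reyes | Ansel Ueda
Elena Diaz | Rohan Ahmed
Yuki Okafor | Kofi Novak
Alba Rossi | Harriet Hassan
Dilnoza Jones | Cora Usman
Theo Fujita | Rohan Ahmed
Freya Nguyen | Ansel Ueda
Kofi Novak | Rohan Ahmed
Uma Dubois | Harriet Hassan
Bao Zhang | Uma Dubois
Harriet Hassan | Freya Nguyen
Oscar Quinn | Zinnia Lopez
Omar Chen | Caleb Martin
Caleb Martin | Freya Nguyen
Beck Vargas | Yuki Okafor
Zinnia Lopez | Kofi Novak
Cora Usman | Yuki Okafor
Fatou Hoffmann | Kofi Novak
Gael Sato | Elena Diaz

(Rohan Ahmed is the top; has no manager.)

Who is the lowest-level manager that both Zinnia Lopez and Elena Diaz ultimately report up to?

Rohan Ahmed

Zinnia Lopez's chain of managers is Kofi Novak, Rohan Ahmed. Elena Diaz's chain of managers is Rohan Ahmed. The first manager that appears in both chains is Rohan Ahmed.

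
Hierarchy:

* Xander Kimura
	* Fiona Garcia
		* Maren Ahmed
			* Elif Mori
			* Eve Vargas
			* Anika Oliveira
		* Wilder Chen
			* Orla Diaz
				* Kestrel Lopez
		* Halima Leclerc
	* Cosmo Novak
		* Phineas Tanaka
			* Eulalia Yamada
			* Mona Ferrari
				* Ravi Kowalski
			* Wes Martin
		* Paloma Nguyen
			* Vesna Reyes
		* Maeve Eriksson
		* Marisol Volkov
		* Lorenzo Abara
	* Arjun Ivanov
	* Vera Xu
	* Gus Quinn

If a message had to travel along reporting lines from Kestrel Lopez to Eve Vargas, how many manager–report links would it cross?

5

Kestrel Lopez is 3 levels below Fiona Garcia, and Eve Vargas is 2 levels below Fiona Garcia (their lowest common manager). The shortest path runs up from Kestrel Lopez to Fiona Garcia and back down to Eve Vargas: 3 + 2 = 5 links.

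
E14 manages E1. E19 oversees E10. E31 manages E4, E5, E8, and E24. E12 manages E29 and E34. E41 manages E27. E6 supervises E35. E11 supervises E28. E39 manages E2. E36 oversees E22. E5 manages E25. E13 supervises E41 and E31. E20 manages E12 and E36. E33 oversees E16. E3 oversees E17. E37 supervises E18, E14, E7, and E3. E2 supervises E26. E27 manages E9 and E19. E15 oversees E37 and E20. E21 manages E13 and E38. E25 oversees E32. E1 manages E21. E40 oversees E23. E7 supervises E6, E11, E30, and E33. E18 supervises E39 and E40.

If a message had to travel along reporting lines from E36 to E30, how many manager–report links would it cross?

5

E36 is 2 levels below E15, and E30 is 3 levels below E15 (their lowest common manager). The shortest path runs up from E36 to E15 and back down to E30: 2 + 3 = 5 links.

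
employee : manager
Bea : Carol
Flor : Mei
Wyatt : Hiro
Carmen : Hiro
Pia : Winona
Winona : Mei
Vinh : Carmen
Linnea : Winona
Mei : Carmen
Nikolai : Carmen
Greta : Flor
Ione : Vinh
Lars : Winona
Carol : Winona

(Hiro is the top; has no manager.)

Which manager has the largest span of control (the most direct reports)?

Direct-report counts: Hiro has 2; Carmen has 3; Vinh has 1; Mei has 2; Flor has 1; Winona has 4; Carol has 1. The largest is 4, held by Winona.

Winona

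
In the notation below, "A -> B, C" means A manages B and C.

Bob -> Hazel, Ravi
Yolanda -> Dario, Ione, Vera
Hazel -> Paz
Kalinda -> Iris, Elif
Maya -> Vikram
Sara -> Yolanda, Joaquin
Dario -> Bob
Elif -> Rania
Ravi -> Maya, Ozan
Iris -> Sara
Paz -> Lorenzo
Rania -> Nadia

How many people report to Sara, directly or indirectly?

Sara directly manages Yolanda, Joaquin. Under Yolanda: Vera, Ione, Dario, Bob, Ravi, Ozan, Maya, Vikram, Hazel, Paz, Lorenzo (11). Joaquin has no reports. So Sara's organization is 2 direct reports plus everyone under them: 12 + 1 = 13.

13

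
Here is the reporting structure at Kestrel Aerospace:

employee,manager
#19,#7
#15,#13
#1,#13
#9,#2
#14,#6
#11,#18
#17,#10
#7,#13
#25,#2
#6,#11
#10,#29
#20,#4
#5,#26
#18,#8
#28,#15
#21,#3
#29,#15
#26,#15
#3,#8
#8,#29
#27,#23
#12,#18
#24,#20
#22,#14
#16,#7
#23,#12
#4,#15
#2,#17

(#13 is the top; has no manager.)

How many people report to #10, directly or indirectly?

#10 directly manages #17. Under #17: #2, #25, #9 (3). That's 4 in total.

4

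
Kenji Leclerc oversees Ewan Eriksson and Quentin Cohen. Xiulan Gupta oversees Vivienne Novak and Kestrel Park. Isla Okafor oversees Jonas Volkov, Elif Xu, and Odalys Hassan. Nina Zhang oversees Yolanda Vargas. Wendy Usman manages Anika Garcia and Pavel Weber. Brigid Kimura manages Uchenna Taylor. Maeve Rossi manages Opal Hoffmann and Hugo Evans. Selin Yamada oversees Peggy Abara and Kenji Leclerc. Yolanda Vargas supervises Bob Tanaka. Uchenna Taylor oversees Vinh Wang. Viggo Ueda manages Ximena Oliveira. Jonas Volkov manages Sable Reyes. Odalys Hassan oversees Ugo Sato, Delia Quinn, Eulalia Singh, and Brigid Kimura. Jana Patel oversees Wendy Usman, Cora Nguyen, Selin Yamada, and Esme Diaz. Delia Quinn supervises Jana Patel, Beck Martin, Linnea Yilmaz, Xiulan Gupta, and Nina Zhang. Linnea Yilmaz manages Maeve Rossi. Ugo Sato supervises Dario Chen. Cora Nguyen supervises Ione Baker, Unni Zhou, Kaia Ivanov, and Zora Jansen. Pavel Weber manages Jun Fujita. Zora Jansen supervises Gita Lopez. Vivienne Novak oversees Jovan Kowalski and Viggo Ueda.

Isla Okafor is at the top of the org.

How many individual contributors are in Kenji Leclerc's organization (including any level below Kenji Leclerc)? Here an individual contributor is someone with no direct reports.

The people in Kenji Leclerc's organization with no one reporting to them are Quentin Cohen, Ewan Eriksson. That is 2.

2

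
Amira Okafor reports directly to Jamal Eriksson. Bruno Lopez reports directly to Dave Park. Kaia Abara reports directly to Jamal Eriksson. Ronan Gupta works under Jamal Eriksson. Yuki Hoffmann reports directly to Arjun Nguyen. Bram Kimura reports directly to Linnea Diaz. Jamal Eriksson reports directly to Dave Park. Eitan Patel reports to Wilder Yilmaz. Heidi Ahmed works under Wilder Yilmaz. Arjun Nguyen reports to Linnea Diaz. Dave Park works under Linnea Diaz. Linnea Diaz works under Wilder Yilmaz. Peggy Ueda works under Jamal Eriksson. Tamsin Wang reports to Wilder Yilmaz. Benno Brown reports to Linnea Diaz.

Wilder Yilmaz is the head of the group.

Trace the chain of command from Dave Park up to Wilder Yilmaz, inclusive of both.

Dave Park -> Linnea Diaz -> Wilder Yilmaz

Dave Park reports to Linnea Diaz. Linnea Diaz reports to Wilder Yilmaz. Wilder Yilmaz is at the top.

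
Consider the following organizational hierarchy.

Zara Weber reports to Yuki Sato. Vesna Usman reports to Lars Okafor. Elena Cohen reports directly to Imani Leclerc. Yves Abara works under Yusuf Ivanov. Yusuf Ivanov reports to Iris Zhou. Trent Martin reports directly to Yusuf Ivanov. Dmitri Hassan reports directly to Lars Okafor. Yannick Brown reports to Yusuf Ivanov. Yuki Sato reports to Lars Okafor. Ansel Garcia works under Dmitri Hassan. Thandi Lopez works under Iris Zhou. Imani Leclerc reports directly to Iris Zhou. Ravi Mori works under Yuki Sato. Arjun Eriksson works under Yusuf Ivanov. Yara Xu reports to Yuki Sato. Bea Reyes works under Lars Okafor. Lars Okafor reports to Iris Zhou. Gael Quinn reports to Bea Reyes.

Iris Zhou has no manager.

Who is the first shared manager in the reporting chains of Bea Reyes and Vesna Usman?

Lars Okafor

Bea Reyes's chain of managers is Lars Okafor, Iris Zhou. Vesna Usman's chain of managers is Lars Okafor, Iris Zhou. The first manager that appears in both chains is Lars Okafor.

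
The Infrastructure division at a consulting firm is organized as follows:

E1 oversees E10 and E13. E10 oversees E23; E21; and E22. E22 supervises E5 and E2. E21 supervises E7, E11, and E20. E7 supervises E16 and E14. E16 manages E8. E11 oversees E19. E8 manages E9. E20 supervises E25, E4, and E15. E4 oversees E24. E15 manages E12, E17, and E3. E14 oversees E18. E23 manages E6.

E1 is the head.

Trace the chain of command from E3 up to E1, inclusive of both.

E3 reports to E15. E15 reports to E20. E20 reports to E21. E21 reports to E10. E10 reports to E1. E1 is at the top.

E3 -> E15 -> E20 -> E21 -> E10 -> E1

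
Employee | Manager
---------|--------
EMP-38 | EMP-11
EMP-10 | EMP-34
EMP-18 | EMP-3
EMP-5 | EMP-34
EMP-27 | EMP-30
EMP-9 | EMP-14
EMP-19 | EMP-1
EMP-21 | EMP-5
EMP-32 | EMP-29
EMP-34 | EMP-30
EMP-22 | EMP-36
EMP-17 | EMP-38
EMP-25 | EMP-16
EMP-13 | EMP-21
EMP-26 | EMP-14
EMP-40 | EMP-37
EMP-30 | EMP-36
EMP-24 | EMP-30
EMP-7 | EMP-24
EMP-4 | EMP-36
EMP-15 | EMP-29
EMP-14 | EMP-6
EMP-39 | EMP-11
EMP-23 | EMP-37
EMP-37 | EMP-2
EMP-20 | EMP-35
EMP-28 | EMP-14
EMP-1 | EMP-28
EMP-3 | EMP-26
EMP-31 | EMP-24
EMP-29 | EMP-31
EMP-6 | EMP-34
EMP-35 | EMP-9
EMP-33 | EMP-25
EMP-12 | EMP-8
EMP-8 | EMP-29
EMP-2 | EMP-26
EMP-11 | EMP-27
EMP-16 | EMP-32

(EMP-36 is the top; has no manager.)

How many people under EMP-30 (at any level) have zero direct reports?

The people in EMP-30's organization with no one reporting to them are EMP-7, EMP-33, EMP-15, EMP-12, EMP-17, EMP-39, EMP-10, EMP-13, EMP-18, EMP-23, EMP-40, EMP-20, EMP-19. That is 13.

13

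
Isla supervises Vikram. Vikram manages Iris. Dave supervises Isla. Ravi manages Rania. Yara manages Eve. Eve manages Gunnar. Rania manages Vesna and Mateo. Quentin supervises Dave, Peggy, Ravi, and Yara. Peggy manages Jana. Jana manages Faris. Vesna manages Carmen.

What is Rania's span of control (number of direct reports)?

Rania directly manages Vesna, Mateo. That is 2 direct reports.

2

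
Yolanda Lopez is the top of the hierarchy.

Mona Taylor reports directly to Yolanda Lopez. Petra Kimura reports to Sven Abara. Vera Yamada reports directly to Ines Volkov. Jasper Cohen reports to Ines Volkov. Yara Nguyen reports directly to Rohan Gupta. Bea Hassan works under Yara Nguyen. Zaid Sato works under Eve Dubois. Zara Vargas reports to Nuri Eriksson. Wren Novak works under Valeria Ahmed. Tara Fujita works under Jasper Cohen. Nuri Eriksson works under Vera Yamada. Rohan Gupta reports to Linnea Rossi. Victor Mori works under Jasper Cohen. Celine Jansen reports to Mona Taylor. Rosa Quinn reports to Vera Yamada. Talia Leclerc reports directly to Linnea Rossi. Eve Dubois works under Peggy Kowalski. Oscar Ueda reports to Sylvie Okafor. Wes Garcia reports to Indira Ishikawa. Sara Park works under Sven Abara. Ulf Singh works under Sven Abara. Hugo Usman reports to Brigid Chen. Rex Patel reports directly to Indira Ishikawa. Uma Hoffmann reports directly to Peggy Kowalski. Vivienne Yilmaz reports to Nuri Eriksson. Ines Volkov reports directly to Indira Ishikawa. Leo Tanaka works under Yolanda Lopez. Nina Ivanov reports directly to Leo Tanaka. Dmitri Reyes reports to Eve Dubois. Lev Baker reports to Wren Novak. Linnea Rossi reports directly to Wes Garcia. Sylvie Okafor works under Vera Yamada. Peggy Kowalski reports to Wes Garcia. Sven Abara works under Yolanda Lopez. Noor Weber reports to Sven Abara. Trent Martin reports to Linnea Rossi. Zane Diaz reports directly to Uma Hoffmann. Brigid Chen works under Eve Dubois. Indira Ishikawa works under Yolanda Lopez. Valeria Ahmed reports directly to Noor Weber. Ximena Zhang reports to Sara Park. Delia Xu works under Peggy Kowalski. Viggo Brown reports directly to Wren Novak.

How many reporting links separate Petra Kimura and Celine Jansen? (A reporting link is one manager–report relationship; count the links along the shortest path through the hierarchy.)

Petra Kimura is 2 levels below Yolanda Lopez, and Celine Jansen is 2 levels below Yolanda Lopez (their lowest common manager). The shortest path runs up from Petra Kimura to Yolanda Lopez and back down to Celine Jansen: 2 + 2 = 4 links.

4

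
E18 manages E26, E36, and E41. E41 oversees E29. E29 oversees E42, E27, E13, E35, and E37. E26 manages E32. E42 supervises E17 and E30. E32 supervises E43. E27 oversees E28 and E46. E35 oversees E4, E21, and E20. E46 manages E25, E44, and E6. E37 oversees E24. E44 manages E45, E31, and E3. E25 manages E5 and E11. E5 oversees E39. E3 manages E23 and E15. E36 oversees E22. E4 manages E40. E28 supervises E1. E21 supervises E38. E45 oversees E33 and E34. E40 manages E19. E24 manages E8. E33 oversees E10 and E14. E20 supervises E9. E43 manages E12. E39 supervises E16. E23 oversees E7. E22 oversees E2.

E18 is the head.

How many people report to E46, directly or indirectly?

E46 directly manages E6, E44, E25. E6 has no reports. Under E44: E31, E45, E34, E33, E14, E10, E3, E23, E7, E15 (10). Under E25: E11, E5, E39, E16 (4). So E46's organization is 3 direct reports plus everyone under them: 1 + 11 + 5 = 17.

17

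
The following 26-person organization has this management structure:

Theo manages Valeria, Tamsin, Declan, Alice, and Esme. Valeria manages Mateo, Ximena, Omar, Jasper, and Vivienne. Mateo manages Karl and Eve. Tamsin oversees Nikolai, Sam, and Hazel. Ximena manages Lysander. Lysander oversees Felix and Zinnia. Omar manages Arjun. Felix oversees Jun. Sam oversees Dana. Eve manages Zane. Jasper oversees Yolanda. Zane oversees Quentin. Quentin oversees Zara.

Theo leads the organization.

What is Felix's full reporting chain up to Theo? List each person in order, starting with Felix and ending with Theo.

Felix reports to Lysander. Lysander reports to Ximena. Ximena reports to Valeria. Valeria reports to Theo. Theo is at the top.

Felix -> Lysander -> Ximena -> Valeria -> Theo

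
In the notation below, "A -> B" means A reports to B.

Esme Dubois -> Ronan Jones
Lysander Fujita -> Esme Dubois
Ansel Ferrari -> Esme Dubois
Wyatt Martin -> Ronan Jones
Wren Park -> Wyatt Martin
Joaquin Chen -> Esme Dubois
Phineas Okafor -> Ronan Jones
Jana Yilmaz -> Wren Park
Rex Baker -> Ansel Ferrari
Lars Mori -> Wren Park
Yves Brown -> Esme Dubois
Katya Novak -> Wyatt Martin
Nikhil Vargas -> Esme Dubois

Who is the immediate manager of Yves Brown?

Esme Dubois

Yves Brown reports directly to Esme Dubois.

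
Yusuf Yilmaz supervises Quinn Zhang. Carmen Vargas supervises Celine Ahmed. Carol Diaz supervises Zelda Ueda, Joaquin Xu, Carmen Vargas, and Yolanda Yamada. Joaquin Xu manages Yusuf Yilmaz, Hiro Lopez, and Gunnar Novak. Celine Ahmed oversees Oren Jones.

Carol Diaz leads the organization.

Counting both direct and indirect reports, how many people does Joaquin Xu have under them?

Joaquin Xu directly manages Yusuf Yilmaz, Hiro Lopez, Gunnar Novak. Under Yusuf Yilmaz: Quinn Zhang (1). Hiro Lopez has no reports. Gunnar Novak has no reports. So Joaquin Xu's organization is 3 direct reports plus everyone under them: 2 + 1 + 1 = 4.

4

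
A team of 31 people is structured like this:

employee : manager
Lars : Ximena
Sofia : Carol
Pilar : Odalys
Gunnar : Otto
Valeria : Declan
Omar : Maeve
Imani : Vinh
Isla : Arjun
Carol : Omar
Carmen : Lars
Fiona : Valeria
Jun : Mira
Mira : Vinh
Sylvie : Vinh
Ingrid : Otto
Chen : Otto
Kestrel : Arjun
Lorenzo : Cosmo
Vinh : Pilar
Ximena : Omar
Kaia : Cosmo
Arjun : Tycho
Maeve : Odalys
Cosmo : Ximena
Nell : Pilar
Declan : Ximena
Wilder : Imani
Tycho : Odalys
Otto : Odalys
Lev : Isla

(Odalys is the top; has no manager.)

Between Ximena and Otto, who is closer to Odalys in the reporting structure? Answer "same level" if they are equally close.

Otto

Ximena is 3 levels below Odalys; Otto is 1. Otto is higher.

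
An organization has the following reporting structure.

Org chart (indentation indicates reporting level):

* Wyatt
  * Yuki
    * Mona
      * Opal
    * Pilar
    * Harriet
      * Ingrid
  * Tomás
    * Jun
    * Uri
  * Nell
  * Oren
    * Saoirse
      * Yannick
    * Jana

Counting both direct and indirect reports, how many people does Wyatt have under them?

14

Wyatt directly manages Yuki, Tomás, Nell, Oren. Under Yuki: Harriet, Ingrid, Pilar, Mona, Opal (5). Under Tomás: Uri, Jun (2). Nell has no reports. Under Oren: Jana, Saoirse, Yannick (3). So Wyatt's organization is 4 direct reports plus everyone under them: 6 + 3 + 1 + 4 = 14.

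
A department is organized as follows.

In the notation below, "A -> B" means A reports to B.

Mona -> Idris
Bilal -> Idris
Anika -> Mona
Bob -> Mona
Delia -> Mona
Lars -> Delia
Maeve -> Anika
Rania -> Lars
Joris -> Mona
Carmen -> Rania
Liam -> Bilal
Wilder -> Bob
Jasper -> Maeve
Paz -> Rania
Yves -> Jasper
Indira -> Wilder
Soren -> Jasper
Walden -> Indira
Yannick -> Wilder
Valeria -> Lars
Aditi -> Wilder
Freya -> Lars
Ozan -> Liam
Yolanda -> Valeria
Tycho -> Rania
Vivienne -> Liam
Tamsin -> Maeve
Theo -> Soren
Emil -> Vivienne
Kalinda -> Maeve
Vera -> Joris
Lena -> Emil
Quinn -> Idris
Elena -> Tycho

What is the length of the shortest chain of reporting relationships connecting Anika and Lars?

3

Anika is 1 level below Mona, and Lars is 2 levels below Mona (their lowest common manager). The shortest path runs up from Anika to Mona and back down to Lars: 1 + 2 = 3 links.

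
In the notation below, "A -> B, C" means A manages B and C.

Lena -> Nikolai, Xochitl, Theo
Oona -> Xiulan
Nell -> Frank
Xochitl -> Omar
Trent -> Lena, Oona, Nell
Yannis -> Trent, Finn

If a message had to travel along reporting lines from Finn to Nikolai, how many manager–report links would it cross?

Finn is 1 level below Yannis, and Nikolai is 3 levels below Yannis (their lowest common manager). The shortest path runs up from Finn to Yannis and back down to Nikolai: 1 + 3 = 4 links.

4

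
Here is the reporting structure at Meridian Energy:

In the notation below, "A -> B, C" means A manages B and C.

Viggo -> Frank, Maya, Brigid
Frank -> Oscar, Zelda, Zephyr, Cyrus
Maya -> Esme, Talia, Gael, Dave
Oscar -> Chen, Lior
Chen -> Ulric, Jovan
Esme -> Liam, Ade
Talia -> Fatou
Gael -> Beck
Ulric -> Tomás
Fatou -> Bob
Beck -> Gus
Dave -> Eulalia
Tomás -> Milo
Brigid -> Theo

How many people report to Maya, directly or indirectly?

Maya directly manages Esme, Talia, Gael, Dave. Under Esme: Ade, Liam (2). Under Talia: Fatou, Bob (2). Under Gael: Beck, Gus (2). Under Dave: Eulalia (1). So Maya's organization is 4 direct reports plus everyone under them: 3 + 3 + 3 + 2 = 11.

11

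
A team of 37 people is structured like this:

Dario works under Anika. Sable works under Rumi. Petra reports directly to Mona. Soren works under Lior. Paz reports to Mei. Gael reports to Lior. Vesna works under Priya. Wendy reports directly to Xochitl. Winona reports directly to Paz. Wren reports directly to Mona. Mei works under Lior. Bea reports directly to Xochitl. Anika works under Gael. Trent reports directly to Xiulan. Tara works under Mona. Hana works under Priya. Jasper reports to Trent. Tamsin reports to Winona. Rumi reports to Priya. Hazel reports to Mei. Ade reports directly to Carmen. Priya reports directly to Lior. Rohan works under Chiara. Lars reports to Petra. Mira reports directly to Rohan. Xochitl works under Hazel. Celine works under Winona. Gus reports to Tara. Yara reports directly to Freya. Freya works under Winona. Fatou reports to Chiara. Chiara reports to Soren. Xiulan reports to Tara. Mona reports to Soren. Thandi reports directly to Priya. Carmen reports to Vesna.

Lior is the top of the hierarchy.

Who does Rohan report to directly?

Chiara

Rohan reports directly to Chiara.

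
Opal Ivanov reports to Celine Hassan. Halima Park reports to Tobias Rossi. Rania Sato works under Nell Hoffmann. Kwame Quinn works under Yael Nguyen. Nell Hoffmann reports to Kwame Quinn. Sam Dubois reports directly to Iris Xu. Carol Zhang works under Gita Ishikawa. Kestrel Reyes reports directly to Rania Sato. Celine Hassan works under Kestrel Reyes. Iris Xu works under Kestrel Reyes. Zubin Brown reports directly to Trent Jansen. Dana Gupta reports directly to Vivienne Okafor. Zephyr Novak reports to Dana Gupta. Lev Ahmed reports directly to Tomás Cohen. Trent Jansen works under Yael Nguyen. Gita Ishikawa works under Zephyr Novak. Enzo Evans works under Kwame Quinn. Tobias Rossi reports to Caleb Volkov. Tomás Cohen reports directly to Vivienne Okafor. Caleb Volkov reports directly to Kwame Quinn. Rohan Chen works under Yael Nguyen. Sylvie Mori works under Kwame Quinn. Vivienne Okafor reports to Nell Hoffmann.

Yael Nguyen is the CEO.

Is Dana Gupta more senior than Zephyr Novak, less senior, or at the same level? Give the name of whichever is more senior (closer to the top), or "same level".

Dana Gupta

Dana Gupta is 4 levels below Yael Nguyen; Zephyr Novak is 5. Dana Gupta is higher.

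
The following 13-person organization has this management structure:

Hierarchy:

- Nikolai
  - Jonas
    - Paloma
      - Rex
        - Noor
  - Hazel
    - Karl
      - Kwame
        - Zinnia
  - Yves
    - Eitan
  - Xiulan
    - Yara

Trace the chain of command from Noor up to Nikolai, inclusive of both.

Noor -> Rex -> Paloma -> Jonas -> Nikolai

Noor reports to Rex. Rex reports to Paloma. Paloma reports to Jonas. Jonas reports to Nikolai. Nikolai is at the top.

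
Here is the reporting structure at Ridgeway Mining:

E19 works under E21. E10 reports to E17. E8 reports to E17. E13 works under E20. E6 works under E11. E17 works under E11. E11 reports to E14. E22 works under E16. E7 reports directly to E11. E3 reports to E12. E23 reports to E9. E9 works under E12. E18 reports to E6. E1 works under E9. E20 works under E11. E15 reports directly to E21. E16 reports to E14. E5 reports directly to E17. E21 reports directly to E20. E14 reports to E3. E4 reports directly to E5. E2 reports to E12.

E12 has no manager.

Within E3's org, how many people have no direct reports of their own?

The people in E3's organization with no one reporting to them are E22, E18, E8, E10, E4, E7, E13, E19, E15. That is 9.

9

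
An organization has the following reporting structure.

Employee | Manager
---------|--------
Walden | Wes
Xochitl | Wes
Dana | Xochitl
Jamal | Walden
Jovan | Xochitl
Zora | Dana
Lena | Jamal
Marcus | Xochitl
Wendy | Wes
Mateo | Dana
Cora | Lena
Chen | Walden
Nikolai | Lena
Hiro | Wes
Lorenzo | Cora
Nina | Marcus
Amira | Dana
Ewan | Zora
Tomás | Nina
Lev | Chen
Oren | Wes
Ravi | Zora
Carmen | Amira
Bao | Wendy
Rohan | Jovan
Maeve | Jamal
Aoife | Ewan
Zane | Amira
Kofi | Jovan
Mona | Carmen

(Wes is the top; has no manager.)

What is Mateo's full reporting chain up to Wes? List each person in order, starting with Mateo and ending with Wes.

Mateo -> Dana -> Xochitl -> Wes

Mateo reports to Dana. Dana reports to Xochitl. Xochitl reports to Wes. Wes is at the top.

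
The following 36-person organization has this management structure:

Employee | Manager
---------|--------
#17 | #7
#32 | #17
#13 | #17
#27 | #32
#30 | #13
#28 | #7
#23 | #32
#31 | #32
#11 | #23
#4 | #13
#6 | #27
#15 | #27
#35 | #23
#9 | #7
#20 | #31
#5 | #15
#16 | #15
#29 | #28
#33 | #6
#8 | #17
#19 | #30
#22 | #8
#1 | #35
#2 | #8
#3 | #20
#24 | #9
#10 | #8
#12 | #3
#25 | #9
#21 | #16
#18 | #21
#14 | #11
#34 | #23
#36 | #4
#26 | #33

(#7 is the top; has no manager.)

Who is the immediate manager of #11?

#11 reports directly to #23.

#23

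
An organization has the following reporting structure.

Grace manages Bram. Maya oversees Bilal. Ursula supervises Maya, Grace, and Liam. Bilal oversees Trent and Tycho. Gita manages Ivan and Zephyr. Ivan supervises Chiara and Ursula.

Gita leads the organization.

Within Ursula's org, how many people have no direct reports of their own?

The people in Ursula's organization with no one reporting to them are Liam, Bram, Tycho, Trent. That is 4.

4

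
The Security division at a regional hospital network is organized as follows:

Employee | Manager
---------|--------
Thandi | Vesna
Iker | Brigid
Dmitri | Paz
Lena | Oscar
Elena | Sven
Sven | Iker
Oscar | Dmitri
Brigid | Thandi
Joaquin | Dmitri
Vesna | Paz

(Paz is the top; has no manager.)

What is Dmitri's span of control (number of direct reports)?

2

Dmitri directly manages Oscar, Joaquin. That is 2 direct reports.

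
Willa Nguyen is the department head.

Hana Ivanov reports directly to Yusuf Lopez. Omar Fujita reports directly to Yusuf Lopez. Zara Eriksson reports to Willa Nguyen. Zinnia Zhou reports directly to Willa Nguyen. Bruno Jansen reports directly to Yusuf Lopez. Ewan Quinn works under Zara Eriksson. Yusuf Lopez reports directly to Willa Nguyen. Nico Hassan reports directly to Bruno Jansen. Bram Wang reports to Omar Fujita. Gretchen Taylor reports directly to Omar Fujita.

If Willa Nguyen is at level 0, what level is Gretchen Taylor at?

3

Chain from Gretchen Taylor up to Willa Nguyen: Gretchen Taylor → Omar Fujita → Yusuf Lopez → Willa Nguyen. That is 3 steps up, so Gretchen Taylor is 3 levels below Willa Nguyen.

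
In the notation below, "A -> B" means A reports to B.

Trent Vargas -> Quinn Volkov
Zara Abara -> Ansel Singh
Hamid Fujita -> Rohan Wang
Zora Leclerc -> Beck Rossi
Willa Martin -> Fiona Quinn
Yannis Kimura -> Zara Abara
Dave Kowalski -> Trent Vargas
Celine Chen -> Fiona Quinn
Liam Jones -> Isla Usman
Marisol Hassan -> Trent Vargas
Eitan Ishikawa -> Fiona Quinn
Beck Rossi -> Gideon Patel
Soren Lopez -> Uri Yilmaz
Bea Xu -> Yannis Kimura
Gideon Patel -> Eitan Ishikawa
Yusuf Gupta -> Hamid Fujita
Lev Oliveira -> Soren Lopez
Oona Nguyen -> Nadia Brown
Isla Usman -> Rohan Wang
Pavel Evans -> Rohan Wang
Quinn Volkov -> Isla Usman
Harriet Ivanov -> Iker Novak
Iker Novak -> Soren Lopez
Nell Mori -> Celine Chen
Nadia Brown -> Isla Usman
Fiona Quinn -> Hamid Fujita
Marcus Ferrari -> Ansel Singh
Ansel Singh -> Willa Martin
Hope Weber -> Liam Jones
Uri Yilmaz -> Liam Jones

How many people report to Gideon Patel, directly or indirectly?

Gideon Patel directly manages Beck Rossi. Under Beck Rossi: Zora Leclerc (1). That's 2 in total.

2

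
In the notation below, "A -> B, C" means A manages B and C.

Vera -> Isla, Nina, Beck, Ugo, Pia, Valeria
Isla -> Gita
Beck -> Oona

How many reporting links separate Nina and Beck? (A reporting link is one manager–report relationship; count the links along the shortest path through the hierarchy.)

Nina is 1 level below Vera, and Beck is 1 level below Vera (their lowest common manager). The shortest path runs up from Nina to Vera and back down to Beck: 1 + 1 = 2 links.

2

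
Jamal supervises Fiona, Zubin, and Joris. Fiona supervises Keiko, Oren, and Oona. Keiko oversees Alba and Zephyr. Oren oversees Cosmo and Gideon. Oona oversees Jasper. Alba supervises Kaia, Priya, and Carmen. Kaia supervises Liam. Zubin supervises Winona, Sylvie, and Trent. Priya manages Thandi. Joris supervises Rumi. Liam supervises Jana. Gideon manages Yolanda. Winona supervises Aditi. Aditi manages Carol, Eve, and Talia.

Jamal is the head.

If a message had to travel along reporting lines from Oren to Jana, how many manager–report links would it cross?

6

Oren is 1 level below Fiona, and Jana is 5 levels below Fiona (their lowest common manager). The shortest path runs up from Oren to Fiona and back down to Jana: 1 + 5 = 6 links.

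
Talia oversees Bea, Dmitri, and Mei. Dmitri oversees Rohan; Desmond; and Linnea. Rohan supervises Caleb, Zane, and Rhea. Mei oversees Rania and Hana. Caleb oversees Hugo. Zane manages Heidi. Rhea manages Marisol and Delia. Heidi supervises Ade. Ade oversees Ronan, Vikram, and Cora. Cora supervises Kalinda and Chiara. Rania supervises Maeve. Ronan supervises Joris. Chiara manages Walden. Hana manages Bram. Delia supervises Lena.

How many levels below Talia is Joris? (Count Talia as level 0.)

Chain from Joris up to Talia: Joris → Ronan → Ade → Heidi → Zane → Rohan → Dmitri → Talia. That is 7 steps up, so Joris is 7 levels below Talia.

7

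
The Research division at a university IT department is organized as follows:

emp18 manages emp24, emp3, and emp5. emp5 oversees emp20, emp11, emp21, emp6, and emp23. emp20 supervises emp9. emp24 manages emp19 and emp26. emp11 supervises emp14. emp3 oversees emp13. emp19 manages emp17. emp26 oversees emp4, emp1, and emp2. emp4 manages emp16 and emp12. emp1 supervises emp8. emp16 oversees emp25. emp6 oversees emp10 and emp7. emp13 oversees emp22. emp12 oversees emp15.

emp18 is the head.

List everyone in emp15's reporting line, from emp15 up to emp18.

emp15 reports to emp12. emp12 reports to emp4. emp4 reports to emp26. emp26 reports to emp24. emp24 reports to emp18. emp18 is at the top.

emp15 -> emp12 -> emp4 -> emp26 -> emp24 -> emp18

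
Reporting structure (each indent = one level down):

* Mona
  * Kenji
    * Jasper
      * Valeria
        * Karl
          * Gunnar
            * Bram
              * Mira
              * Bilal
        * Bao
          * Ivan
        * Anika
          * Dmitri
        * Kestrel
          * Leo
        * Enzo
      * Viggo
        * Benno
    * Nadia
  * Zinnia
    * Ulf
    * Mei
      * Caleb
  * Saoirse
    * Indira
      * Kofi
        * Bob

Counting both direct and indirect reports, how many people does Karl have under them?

4

Karl directly manages Gunnar. Under Gunnar: Bram, Bilal, Mira (3). That's 4 in total.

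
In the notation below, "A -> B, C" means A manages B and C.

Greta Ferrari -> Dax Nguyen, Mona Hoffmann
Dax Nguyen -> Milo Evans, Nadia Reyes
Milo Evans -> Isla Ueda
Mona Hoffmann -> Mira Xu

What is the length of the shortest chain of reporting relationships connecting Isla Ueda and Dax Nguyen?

Isla Ueda is in Dax Nguyen's organization: the chain from Isla Ueda up to Dax Nguyen is Isla Ueda → Milo Evans → Dax Nguyen, which is 2 links.

2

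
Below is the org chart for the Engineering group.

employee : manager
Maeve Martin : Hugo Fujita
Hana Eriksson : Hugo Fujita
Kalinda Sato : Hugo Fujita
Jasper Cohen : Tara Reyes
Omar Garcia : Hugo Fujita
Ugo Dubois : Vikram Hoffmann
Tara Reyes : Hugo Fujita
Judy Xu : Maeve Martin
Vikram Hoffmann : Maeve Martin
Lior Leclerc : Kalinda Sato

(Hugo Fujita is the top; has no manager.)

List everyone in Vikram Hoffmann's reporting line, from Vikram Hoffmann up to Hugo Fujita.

Vikram Hoffmann reports to Maeve Martin. Maeve Martin reports to Hugo Fujita. Hugo Fujita is at the top.

Vikram Hoffmann -> Maeve Martin -> Hugo Fujita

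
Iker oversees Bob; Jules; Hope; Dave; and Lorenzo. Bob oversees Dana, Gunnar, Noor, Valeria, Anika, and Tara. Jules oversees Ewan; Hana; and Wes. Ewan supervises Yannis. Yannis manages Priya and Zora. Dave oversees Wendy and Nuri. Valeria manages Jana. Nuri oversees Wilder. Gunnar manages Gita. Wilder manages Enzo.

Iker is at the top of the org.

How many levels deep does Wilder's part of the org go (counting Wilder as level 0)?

The longest chain under Wilder runs Wilder → Enzo, which is 1 level below Wilder.

1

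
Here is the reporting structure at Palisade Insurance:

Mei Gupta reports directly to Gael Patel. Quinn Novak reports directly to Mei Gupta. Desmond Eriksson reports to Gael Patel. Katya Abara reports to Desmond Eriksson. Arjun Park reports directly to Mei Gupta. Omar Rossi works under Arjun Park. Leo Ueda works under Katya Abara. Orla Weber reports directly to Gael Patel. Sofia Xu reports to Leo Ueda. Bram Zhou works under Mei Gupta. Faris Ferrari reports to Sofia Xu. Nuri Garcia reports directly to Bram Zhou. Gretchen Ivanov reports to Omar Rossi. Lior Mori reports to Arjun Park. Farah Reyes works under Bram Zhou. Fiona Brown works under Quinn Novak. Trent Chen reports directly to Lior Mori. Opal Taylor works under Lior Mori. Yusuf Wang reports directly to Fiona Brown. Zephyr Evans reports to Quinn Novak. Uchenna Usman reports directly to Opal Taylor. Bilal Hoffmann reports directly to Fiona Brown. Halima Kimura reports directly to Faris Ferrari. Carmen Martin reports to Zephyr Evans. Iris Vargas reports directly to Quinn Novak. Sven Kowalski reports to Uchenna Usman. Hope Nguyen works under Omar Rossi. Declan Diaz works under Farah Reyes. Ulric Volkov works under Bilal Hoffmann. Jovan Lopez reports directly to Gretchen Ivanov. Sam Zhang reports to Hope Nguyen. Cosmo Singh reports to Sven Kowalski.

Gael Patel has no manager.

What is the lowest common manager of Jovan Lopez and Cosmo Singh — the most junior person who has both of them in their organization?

Arjun Park

Jovan Lopez's chain of managers is Gretchen Ivanov, Omar Rossi, Arjun Park, Mei Gupta, Gael Patel. Cosmo Singh's chain of managers is Sven Kowalski, Uchenna Usman, Opal Taylor, Lior Mori, Arjun Park, Mei Gupta, Gael Patel. The first manager that appears in both chains is Arjun Park.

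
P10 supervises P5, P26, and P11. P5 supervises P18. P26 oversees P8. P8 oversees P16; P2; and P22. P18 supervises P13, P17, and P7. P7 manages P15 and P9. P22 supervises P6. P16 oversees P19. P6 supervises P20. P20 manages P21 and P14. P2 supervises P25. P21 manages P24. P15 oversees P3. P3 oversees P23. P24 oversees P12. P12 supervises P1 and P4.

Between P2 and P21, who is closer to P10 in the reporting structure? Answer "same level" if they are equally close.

P2 is 3 levels below P10; P21 is 6. P2 is higher.

P2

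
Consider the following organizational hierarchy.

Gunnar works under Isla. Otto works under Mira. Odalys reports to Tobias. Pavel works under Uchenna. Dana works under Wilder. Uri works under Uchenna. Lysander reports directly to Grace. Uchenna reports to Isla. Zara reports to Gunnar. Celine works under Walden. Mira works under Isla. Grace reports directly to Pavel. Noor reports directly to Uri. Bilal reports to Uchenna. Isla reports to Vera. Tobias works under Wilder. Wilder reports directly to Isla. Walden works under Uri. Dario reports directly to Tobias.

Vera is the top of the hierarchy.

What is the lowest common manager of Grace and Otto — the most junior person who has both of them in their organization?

Isla

Grace's chain of managers is Pavel, Uchenna, Isla, Vera. Otto's chain of managers is Mira, Isla, Vera. The first manager that appears in both chains is Isla.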